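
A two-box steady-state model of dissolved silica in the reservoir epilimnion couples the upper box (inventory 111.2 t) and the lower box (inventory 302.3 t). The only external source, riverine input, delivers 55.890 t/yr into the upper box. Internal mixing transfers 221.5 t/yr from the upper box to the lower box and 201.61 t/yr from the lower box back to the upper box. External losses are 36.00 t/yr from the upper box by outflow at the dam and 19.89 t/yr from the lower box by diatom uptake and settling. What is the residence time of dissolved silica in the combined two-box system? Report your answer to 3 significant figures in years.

7.40 yr

Residence time in the combined system uses the total inventory and the total *external* removal — internal exchanges between the two boxes cancel.
M_total = 111.2 + 302.3 = 413.50 t.
ΣF_external_out = 36.00 + 19.89 = 55.890 t/yr.
τ = M_total / ΣF_ext = 413.50 / 55.890 = 7.398 yr.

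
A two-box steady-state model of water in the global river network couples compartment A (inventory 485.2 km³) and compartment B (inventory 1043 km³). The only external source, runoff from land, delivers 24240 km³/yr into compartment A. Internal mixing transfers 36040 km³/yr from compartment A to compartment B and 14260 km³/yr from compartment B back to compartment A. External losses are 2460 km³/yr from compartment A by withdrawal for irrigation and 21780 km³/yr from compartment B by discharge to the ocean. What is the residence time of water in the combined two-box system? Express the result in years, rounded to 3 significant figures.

0.0630 yr

Residence time in the combined system uses the total inventory and the total *external* removal — internal exchanges between the two boxes cancel.
M_total = 485.2 + 1043 = 1528.2 km³.
ΣF_external_out = 2460 + 21780 = 24240 km³/yr.
τ = M_total / ΣF_ext = 1528.2 / 24240 = 0.06304 yr.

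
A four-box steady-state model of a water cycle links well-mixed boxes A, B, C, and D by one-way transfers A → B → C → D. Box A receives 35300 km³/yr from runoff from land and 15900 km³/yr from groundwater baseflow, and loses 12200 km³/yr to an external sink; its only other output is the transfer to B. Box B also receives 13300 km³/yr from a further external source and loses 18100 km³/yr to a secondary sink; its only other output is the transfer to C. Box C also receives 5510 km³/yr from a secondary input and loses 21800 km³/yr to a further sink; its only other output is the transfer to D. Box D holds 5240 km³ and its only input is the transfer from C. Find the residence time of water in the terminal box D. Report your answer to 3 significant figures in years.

0.293 yr

Box A: F(A→B) = (35300 + 15900) − 12200 = 39000 km³/yr.
Box B: F(B→C) = (39000 + 13300) − 18100 = 34200 km³/yr.
Box C: F(C→D) = (34200 + 5510) − 21800 = 17910 km³/yr.
Box D throughput = its input = 17910 km³/yr; τ = 5240 / 17910 = 0.2926 yr.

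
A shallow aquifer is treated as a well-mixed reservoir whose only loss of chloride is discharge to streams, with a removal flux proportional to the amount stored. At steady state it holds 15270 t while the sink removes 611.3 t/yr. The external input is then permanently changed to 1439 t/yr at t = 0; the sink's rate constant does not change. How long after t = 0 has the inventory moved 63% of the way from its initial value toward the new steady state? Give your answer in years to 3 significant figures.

24.8 yr

τ = M₀/F₀ = 15270/611.3 = 24.98 yr.
The remaining gap fraction is e^(−t/τ); 63% covered ⇒ e^(−t/τ) = 0.370.
t = −τ ln(0.370) = 24.98 × 0.9943 = 24.84 yr.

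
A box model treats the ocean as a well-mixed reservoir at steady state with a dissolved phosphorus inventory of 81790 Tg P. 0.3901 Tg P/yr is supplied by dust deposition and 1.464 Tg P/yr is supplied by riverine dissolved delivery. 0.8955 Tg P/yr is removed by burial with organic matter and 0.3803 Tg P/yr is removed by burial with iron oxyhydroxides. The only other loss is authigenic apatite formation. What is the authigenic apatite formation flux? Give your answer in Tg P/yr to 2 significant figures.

At steady state ΣF_in = ΣF_out.
ΣF_in = 0.3901 + 1.464 = 1.8541 Tg P/yr.
Authigenic apatite formation flux = ΣF_in − (0.8955 + 0.3803) = 1.8541 − 1.276 = 0.5783 Tg P/yr.

0.58 Tg P/yr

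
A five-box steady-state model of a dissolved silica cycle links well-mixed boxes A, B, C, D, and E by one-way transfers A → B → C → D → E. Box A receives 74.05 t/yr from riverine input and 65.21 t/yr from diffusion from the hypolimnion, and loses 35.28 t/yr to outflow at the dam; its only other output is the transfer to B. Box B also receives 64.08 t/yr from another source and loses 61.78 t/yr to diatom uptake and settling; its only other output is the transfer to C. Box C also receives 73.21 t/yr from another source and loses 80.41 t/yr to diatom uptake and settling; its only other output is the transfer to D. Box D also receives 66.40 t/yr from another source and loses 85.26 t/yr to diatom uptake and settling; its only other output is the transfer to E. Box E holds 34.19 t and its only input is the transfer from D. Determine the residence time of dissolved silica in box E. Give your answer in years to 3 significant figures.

Box A: F(A→B) = (74.05 + 65.21) − 35.28 = 103.98 t/yr.
Box B: F(B→C) = (103.98 + 64.08) − 61.78 = 106.28 t/yr.
Box C: F(C→D) = (106.28 + 73.21) − 80.41 = 99.080 t/yr.
Box D: F(D→E) = (99.080 + 66.40) − 85.26 = 80.220 t/yr.
Box E throughput = its input = 80.220 t/yr; τ = 34.19 / 80.220 = 0.4262 yr.

0.426 yr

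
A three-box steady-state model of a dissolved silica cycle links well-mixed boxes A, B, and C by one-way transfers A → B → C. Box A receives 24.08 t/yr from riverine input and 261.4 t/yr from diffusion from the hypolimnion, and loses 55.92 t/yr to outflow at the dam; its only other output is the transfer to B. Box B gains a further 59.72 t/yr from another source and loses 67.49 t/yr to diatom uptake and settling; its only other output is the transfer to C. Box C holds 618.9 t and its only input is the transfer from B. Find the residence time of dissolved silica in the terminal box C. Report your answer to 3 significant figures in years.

2.79 yr

Box A: F(A→B) = (24.08 + 261.4) − 55.92 = 229.56 t/yr.
Box B: F(B→C) = (229.56 + 59.72) − 67.49 = 221.79 t/yr.
Box C throughput = its input = 221.79 t/yr; τ = 618.9 / 221.79 = 2.790 yr.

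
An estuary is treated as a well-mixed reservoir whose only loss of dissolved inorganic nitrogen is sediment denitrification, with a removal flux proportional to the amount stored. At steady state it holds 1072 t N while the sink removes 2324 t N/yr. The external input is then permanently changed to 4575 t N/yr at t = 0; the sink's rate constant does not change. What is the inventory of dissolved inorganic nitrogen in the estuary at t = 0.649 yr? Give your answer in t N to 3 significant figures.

Residence time τ = M₀/F₀ = 0.4613 yr. The eventual steady state is M_∞ = M₀·(F₁/F₀) = 1072 × 4575/2324 = 2110.3 t N.
The anomaly ΔM(t) = M(t) − M_∞ decays as ΔM₀·e^(−t/τ) with ΔM₀ = 1072 − 2110.3 = −1038 t N.
At t = 0.649 yr, e^(−t/τ) = e^(−1.407) = 0.2449, so ΔM = −254.3 t N and M = 2110.3 − 254.3 = 1856.1 t N.

1860 t N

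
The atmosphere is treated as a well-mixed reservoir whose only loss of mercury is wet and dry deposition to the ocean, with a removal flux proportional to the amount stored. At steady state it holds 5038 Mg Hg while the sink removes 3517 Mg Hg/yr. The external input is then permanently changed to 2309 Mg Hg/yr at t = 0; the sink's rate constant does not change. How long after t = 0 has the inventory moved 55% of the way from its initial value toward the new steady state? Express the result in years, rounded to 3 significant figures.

τ = M₀/F₀ = 5038/3517 = 1.432 yr.
The remaining gap fraction is e^(−t/τ); 55% covered ⇒ e^(−t/τ) = 0.450.
t = −τ ln(0.450) = 1.432 × 0.7985 = 1.144 yr.

1.14 yr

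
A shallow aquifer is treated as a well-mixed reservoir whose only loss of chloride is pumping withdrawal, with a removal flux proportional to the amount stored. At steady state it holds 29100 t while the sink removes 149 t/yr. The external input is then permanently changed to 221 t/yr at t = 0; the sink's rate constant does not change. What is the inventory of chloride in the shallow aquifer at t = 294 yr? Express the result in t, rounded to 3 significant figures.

40000 t

Residence time τ = M₀/F₀ = 195.3 yr. The eventual steady state is M_∞ = M₀·(F₁/F₀) = 29100 × 221/149 = 43162 t.
The anomaly ΔM(t) = M(t) − M_∞ decays as ΔM₀·e^(−t/τ) with ΔM₀ = 29100 − 43162 = −14060 t.
At t = 294 yr, e^(−t/τ) = e^(−1.505) = 0.2219, so ΔM = −3121 t and M = 43162 − 3121 = 40041 t.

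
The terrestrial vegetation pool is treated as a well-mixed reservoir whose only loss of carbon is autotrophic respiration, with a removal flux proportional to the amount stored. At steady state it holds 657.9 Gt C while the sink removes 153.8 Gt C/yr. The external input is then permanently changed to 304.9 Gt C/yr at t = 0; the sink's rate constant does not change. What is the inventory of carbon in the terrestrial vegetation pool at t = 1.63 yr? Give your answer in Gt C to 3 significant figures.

863 Gt C

Residence time τ = M₀/F₀ = 4.278 yr. The eventual steady state is M_∞ = M₀·(F₁/F₀) = 657.9 × 304.9/153.8 = 1304.3 Gt C.
The anomaly ΔM(t) = M(t) − M_∞ decays as ΔM₀·e^(−t/τ) with ΔM₀ = 657.9 − 1304.3 = −646.4 Gt C.
At t = 1.63 yr, e^(−t/τ) = e^(−0.3811) = 0.6831, so ΔM = −441.5 Gt C and M = 1304.3 − 441.5 = 862.70 Gt C.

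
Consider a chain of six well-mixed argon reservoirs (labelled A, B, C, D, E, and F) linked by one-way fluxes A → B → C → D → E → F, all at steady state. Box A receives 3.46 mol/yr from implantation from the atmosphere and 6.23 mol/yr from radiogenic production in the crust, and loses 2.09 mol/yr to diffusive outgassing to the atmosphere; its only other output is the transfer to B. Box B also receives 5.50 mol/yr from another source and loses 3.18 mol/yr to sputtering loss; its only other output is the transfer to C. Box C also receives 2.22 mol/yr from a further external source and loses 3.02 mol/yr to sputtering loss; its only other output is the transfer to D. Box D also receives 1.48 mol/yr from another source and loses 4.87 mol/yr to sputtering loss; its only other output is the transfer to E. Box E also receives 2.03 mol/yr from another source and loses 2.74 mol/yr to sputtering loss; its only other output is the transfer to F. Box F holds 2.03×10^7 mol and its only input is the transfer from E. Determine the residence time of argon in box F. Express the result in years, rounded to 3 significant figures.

4.04×10^6 yr

Box A: F(A→B) = (3.46 + 6.23) − 2.09 = 7.6000 mol/yr.
Box B: F(B→C) = (7.6000 + 5.50) − 3.18 = 9.9200 mol/yr.
Box C: F(C→D) = (9.9200 + 2.22) − 3.02 = 9.1200 mol/yr.
Box D: F(D→E) = (9.1200 + 1.48) − 4.87 = 5.7300 mol/yr.
Box E: F(E→F) = (5.7300 + 2.03) − 2.74 = 5.0200 mol/yr.
Box F throughput = its input = 5.0200 mol/yr; τ = 2.03×10^7 / 5.0200 = 4.044×10^6 yr.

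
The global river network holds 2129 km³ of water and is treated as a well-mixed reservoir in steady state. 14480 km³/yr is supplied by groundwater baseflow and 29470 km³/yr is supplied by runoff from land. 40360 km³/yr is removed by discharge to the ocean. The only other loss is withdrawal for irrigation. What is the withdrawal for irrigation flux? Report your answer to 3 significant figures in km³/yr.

At steady state ΣF_in = ΣF_out.
ΣF_in = 14480 + 29470 = 43950 km³/yr.
Withdrawal for irrigation flux = ΣF_in − (40360) = 43950 − 40360 = 3590 km³/yr.

3590 km³/yr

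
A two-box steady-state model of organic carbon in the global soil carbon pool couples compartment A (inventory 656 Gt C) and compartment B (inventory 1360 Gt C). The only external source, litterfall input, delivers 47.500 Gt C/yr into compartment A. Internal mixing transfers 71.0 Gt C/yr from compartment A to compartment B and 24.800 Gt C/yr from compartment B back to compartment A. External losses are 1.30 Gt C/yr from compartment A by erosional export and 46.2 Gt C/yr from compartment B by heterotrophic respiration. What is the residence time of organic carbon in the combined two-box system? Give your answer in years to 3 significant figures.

42.4 yr

Treat the two boxes together as one reservoir: the mixing fluxes between them are internal recycling, so τ = ΣM / Σ(external losses).
M_total = 656 + 1360 = 2016.0 Gt C.
ΣF_external_out = 1.30 + 46.2 = 47.500 Gt C/yr.
τ = M_total / ΣF_ext = 2016.0 / 47.500 = 42.44 yr.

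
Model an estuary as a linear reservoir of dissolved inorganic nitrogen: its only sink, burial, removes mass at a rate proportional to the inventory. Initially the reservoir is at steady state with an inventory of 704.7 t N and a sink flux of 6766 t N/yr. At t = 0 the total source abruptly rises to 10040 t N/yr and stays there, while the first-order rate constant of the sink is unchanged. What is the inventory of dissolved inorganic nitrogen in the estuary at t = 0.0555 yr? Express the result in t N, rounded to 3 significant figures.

846 t N

The sink rate constant is k = F₀/M₀ = 6766/704.7 = 9.601 yr⁻¹.
Solving dM/dt = F₁ − kM with M(0) = M₀ gives M(t) = F₁/k + (M₀ − F₁/k)·e^(−kt).
F₁/k = 10040/9.601 = 1045.7 t N; kt = 9.601 × 0.0555 = 0.5329, e^(−kt) = 0.5869.
M(0.0555) = 1045.7 + (704.7 − 1045.7) × 0.5869 = 1045.7 − 200.1 = 845.56 t N.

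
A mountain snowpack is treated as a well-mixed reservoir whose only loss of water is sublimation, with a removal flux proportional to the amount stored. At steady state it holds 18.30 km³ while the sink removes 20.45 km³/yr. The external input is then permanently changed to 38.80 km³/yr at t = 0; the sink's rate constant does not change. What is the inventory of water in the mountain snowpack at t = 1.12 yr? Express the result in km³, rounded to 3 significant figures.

τ = M₀/F₀ = 18.30/20.45 = 0.8949 yr; rate constant k = 1/τ.
New steady state M_∞ = F₁/k = F₁·τ = 38.80 × 0.8949 = 34.721 km³.
M(t) = M_∞ + (M₀ − M_∞)·e^(−t/τ); t/τ = 1.12/0.8949 = 1.252, so e^(−t/τ) = 0.2861.
M(t) = 34.721 − 16.42 × 0.2861 = 30.024 km³.

30.0 km³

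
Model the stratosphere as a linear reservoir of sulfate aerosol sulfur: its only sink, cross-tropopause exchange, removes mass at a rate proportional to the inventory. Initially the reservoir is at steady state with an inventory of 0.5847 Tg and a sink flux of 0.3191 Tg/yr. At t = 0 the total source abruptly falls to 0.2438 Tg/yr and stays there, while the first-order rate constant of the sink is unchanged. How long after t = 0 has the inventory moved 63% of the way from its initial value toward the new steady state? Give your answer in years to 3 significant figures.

τ = M₀/F₀ = 0.5847/0.3191 = 1.832 yr.
The remaining gap fraction is e^(−t/τ); 63% covered ⇒ e^(−t/τ) = 0.370.
t = −τ ln(0.370) = 1.832 × 0.9943 = 1.822 yr.

1.82 yr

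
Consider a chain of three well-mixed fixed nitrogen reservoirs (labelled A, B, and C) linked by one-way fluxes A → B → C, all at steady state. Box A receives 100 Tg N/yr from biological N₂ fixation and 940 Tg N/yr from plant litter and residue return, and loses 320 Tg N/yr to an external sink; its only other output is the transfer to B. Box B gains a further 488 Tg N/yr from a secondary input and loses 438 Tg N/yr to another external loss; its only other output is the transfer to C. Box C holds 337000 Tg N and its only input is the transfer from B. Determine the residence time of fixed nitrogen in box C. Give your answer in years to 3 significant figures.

438 yr

Box A: F(A→B) = (100 + 940) − 320 = 720.00 Tg N/yr.
Box B: F(B→C) = (720.00 + 488) − 438 = 770.00 Tg N/yr.
Box C throughput = its input = 770.00 Tg N/yr; τ = 337000 / 770.00 = 437.7 yr.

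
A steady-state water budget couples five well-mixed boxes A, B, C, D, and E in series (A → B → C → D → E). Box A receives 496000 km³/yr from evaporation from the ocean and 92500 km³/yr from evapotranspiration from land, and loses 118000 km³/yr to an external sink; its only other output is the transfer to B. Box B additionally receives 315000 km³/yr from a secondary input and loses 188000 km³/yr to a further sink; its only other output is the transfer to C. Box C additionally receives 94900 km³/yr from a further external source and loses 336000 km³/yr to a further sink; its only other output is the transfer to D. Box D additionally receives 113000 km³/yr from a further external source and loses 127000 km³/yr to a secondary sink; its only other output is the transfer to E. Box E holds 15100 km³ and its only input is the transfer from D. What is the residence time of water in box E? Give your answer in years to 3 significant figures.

Box A: F(A→B) = (496000 + 92500) − 118000 = 470500 km³/yr.
Box B: F(B→C) = (470500 + 315000) − 188000 = 597500 km³/yr.
Box C: F(C→D) = (597500 + 94900) − 336000 = 356400 km³/yr.
Box D: F(D→E) = (356400 + 113000) − 127000 = 342400 km³/yr.
Box E throughput = its input = 342400 km³/yr; τ = 15100 / 342400 = 0.04410 yr.

0.0441 yr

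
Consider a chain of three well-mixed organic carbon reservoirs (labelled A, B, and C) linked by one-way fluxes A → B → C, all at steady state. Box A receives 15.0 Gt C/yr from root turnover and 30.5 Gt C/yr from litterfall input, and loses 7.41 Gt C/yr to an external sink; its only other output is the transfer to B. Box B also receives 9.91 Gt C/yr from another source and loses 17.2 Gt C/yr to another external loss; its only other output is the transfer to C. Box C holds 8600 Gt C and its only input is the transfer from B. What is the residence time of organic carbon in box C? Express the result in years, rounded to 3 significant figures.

279 yr

Box A: F(A→B) = (15.0 + 30.5) − 7.41 = 38.090 Gt C/yr.
Box B: F(B→C) = (38.090 + 9.91) − 17.2 = 30.800 Gt C/yr.
Box C throughput = its input = 30.800 Gt C/yr; τ = 8600 / 30.800 = 279.2 yr.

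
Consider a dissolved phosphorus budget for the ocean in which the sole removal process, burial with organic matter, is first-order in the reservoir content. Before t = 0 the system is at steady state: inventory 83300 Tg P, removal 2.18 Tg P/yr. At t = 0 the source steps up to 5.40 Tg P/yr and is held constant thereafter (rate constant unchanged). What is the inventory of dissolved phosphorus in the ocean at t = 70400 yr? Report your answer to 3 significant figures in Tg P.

187000 Tg P

The sink rate constant is k = F₀/M₀ = 2.18/83300 = 2.617×10^-5 yr⁻¹.
Solving dM/dt = F₁ − kM with M(0) = M₀ gives M(t) = F₁/k + (M₀ − F₁/k)·e^(−kt).
F₁/k = 5.40/2.617×10^-5 = 206340 Tg P; kt = 2.617×10^-5 × 70400 = 1.842, e^(−kt) = 0.1584.
M(70400) = 206340 + (83300 − 206340) × 0.1584 = 206340 − 19490 = 186850 Tg P.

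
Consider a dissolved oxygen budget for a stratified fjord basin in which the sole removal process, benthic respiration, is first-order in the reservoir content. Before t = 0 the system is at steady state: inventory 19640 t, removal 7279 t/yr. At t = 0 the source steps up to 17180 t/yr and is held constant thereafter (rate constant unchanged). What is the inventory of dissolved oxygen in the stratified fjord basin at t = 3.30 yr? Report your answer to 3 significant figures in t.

τ = M₀/F₀ = 19640/7279 = 2.698 yr; rate constant k = 1/τ.
New steady state M_∞ = F₁/k = F₁·τ = 17180 × 2.698 = 46355 t.
M(t) = M_∞ + (M₀ − M_∞)·e^(−t/τ); t/τ = 3.30/2.698 = 1.223, so e^(−t/τ) = 0.2943.
M(t) = 46355 − 26710 × 0.2943 = 38492 t.

38500 t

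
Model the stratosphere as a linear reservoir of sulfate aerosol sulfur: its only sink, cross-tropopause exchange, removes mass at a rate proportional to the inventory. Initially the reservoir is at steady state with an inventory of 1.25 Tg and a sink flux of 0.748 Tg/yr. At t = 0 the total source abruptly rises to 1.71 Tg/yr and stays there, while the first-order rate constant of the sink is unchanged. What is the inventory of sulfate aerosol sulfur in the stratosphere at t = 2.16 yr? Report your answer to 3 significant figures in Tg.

Residence time τ = M₀/F₀ = 1.671 yr. The eventual steady state is M_∞ = M₀·(F₁/F₀) = 1.25 × 1.71/0.748 = 2.8576 Tg.
The anomaly ΔM(t) = M(t) − M_∞ decays as ΔM₀·e^(−t/τ) with ΔM₀ = 1.25 − 2.8576 = −1.608 Tg.
At t = 2.16 yr, e^(−t/τ) = e^(−1.293) = 0.2746, so ΔM = −0.4414 Tg and M = 2.8576 − 0.4414 = 2.4162 Tg.

2.42 Tg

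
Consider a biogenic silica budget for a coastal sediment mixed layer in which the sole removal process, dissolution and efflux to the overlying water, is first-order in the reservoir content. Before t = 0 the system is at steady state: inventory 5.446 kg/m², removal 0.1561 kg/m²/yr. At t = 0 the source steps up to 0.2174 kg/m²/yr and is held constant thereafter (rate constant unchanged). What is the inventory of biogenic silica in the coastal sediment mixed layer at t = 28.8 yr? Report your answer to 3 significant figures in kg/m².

6.65 kg/m²

Residence time τ = M₀/F₀ = 34.89 yr. The eventual steady state is M_∞ = M₀·(F₁/F₀) = 5.446 × 0.2174/0.1561 = 7.5846 kg/m².
The anomaly ΔM(t) = M(t) − M_∞ decays as ΔM₀·e^(−t/τ) with ΔM₀ = 5.446 − 7.5846 = −2.139 kg/m².
At t = 28.8 yr, e^(−t/τ) = e^(−0.8255) = 0.4380, so ΔM = −0.9368 kg/m² and M = 7.5846 − 0.9368 = 6.6479 kg/m².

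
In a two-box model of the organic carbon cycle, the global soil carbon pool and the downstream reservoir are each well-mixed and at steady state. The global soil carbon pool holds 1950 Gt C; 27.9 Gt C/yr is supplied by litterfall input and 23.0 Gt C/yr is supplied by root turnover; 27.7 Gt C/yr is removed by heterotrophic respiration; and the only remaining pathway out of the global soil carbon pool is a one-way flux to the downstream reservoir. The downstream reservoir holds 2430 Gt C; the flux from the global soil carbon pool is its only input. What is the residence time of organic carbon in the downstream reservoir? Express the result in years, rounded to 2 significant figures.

100 yr

Balance the global soil carbon pool: ΣF_in = 27.9 + 23.0 = 50.900 Gt C/yr.
Flux to the downstream reservoir = ΣF_in − (27.7) = 23.200 Gt C/yr.
At steady state the output of the downstream reservoir equals its input, 23.200 Gt C/yr.
τ = M / F = 2430 / 23.200 = 104.7 yr.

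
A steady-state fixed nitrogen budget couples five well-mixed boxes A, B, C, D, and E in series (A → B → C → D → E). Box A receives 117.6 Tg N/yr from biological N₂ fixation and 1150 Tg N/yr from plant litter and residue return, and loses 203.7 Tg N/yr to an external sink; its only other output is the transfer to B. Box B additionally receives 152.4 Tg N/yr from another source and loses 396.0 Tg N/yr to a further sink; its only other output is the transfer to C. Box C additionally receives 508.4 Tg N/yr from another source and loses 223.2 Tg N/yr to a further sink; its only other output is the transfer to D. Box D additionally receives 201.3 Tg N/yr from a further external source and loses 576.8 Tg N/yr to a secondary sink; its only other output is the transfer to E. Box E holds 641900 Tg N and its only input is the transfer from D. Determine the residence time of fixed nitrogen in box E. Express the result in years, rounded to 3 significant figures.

Box A: F(A→B) = (117.6 + 1150) − 203.7 = 1063.9 Tg N/yr.
Box B: F(B→C) = (1063.9 + 152.4) − 396.0 = 820.30 Tg N/yr.
Box C: F(C→D) = (820.30 + 508.4) − 223.2 = 1105.5 Tg N/yr.
Box D: F(D→E) = (1105.5 + 201.3) − 576.8 = 730.00 Tg N/yr.
Box E throughput = its input = 730.00 Tg N/yr; τ = 641900 / 730.00 = 879.3 yr.

879 yr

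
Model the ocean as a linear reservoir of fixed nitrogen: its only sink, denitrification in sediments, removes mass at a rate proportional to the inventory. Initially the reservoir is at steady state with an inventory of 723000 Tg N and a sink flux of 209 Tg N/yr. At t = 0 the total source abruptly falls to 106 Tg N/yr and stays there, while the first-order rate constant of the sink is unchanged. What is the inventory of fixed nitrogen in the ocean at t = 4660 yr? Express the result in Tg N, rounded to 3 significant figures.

τ = M₀/F₀ = 723000/209 = 3459 yr; rate constant k = 1/τ.
New steady state M_∞ = F₁/k = F₁·τ = 106 × 3459 = 366690 Tg N.
M(t) = M_∞ + (M₀ − M_∞)·e^(−t/τ); t/τ = 4660/3459 = 1.347, so e^(−t/τ) = 0.2600.
M(t) = 366690 + 356300 × 0.2600 = 459330 Tg N.

459000 Tg N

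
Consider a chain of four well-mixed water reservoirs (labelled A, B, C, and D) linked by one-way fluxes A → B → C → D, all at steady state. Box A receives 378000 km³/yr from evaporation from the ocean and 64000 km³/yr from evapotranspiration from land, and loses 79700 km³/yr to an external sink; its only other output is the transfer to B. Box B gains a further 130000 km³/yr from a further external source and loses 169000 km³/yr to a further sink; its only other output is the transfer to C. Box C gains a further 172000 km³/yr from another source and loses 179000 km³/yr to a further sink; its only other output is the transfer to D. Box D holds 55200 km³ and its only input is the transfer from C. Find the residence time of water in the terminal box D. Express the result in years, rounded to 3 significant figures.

Box A: F(A→B) = (378000 + 64000) − 79700 = 362300 km³/yr.
Box B: F(B→C) = (362300 + 130000) − 169000 = 323300 km³/yr.
Box C: F(C→D) = (323300 + 172000) − 179000 = 316300 km³/yr.
Box D throughput = its input = 316300 km³/yr; τ = 55200 / 316300 = 0.1745 yr.

0.175 yr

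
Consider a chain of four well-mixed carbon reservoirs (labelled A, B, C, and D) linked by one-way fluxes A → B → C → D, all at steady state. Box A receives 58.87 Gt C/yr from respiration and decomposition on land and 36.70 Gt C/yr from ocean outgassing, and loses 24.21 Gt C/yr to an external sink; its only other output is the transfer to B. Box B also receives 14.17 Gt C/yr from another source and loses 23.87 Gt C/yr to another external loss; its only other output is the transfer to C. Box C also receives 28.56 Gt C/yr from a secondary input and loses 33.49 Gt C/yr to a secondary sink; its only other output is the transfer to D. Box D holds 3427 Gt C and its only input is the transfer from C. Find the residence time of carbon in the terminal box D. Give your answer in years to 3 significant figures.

60.4 yr

Box A: F(A→B) = (58.87 + 36.70) − 24.21 = 71.360 Gt C/yr.
Box B: F(B→C) = (71.360 + 14.17) − 23.87 = 61.660 Gt C/yr.
Box C: F(C→D) = (61.660 + 28.56) − 33.49 = 56.730 Gt C/yr.
Box D throughput = its input = 56.730 Gt C/yr; τ = 3427 / 56.730 = 60.41 yr.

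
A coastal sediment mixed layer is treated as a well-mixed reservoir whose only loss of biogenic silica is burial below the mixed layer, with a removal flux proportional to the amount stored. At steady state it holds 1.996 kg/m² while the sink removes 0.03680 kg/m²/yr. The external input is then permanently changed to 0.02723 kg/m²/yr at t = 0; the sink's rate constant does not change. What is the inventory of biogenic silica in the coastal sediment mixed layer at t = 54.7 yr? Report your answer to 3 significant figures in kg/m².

Residence time τ = M₀/F₀ = 54.24 yr. The eventual steady state is M_∞ = M₀·(F₁/F₀) = 1.996 × 0.02723/0.03680 = 1.4769 kg/m².
The anomaly ΔM(t) = M(t) − M_∞ decays as ΔM₀·e^(−t/τ) with ΔM₀ = 1.996 − 1.4769 = 0.5191 kg/m².
At t = 54.7 yr, e^(−t/τ) = e^(−1.008) = 0.3648, so ΔM = 0.1893 kg/m² and M = 1.4769 + 0.1893 = 1.6663 kg/m².

1.67 kg/m²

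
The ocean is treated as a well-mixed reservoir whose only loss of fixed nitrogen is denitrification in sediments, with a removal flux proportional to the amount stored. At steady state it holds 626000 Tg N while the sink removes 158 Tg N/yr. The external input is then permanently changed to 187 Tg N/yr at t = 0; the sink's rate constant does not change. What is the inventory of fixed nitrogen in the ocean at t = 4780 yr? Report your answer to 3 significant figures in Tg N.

Residence time τ = M₀/F₀ = 3962 yr. The eventual steady state is M_∞ = M₀·(F₁/F₀) = 626000 × 187/158 = 740900 Tg N.
The anomaly ΔM(t) = M(t) − M_∞ decays as ΔM₀·e^(−t/τ) with ΔM₀ = 626000 − 740900 = −114900 Tg N.
At t = 4780 yr, e^(−t/τ) = e^(−1.206) = 0.2993, so ΔM = −34380 Tg N and M = 740900 − 34380 = 706510 Tg N.

707000 Tg N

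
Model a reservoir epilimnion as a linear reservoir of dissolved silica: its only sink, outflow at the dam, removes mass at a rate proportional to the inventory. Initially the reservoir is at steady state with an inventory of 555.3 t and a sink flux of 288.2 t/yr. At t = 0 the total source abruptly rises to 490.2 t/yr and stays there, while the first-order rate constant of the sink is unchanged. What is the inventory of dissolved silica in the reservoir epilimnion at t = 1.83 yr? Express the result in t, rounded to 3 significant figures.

τ = M₀/F₀ = 555.3/288.2 = 1.927 yr; rate constant k = 1/τ.
New steady state M_∞ = F₁/k = F₁·τ = 490.2 × 1.927 = 944.51 t.
M(t) = M_∞ + (M₀ − M_∞)·e^(−t/τ); t/τ = 1.83/1.927 = 0.9498, so e^(−t/τ) = 0.3868.
M(t) = 944.51 − 389.2 × 0.3868 = 793.95 t.

794 t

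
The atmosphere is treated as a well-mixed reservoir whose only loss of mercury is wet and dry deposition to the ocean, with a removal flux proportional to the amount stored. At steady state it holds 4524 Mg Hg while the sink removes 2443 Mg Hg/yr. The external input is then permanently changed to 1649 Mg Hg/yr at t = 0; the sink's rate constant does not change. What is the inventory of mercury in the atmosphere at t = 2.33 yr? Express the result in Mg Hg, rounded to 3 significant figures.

Residence time τ = M₀/F₀ = 1.852 yr. The eventual steady state is M_∞ = M₀·(F₁/F₀) = 4524 × 1649/2443 = 3053.7 Mg Hg.
The anomaly ΔM(t) = M(t) − M_∞ decays as ΔM₀·e^(−t/τ) with ΔM₀ = 4524 − 3053.7 = 1470 Mg Hg.
At t = 2.33 yr, e^(−t/τ) = e^(−1.258) = 0.2842, so ΔM = 417.8 Mg Hg and M = 3053.7 + 417.8 = 3471.5 Mg Hg.

3470 Mg Hg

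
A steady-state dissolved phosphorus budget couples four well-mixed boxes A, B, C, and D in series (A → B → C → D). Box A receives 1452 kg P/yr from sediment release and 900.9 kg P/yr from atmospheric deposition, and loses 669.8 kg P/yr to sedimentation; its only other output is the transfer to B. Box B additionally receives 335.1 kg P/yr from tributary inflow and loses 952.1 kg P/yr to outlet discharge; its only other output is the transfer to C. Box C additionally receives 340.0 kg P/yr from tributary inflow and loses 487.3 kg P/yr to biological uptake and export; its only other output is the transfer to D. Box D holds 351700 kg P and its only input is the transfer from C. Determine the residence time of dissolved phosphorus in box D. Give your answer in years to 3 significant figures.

Box A: F(A→B) = (1452 + 900.9) − 669.8 = 1683.1 kg P/yr.
Box B: F(B→C) = (1683.1 + 335.1) − 952.1 = 1066.1 kg P/yr.
Box C: F(C→D) = (1066.1 + 340.0) − 487.3 = 918.80 kg P/yr.
Box D throughput = its input = 918.80 kg P/yr; τ = 351700 / 918.80 = 382.8 yr.

383 yr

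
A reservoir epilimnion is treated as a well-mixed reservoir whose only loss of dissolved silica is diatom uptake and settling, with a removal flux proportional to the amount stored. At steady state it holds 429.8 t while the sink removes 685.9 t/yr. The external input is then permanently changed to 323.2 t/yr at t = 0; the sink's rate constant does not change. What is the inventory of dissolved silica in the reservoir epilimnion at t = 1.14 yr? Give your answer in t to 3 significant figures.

239 t

τ = M₀/F₀ = 429.8/685.9 = 0.6266 yr; rate constant k = 1/τ.
New steady state M_∞ = F₁/k = F₁·τ = 323.2 × 0.6266 = 202.52 t.
M(t) = M_∞ + (M₀ − M_∞)·e^(−t/τ); t/τ = 1.14/0.6266 = 1.819, so e^(−t/τ) = 0.1621.
M(t) = 202.52 + 227.3 × 0.1621 = 239.38 t.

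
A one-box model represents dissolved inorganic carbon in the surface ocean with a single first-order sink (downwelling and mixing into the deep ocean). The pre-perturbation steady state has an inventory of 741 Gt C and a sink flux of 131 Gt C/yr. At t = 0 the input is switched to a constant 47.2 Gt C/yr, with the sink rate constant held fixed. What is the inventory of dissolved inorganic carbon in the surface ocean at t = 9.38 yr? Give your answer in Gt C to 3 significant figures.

τ = M₀/F₀ = 741/131 = 5.656 yr; rate constant k = 1/τ.
New steady state M_∞ = F₁/k = F₁·τ = 47.2 × 5.656 = 266.99 Gt C.
M(t) = M_∞ + (M₀ − M_∞)·e^(−t/τ); t/τ = 9.38/5.656 = 1.658, so e^(−t/τ) = 0.1905.
M(t) = 266.99 + 474.0 × 0.1905 = 357.27 Gt C.

357 Gt C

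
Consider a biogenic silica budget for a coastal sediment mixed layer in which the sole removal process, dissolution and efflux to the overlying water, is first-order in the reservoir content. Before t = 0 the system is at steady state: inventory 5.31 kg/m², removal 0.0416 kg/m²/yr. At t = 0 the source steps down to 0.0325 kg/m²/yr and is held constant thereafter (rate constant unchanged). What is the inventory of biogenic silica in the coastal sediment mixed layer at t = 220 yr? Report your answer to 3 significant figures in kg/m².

4.36 kg/m²

τ = M₀/F₀ = 5.31/0.0416 = 127.6 yr; rate constant k = 1/τ.
New steady state M_∞ = F₁/k = F₁·τ = 0.0325 × 127.6 = 4.1484 kg/m².
M(t) = M_∞ + (M₀ − M_∞)·e^(−t/τ); t/τ = 220/127.6 = 1.724, so e^(−t/τ) = 0.1784.
M(t) = 4.1484 + 1.162 × 0.1784 = 4.3557 kg/m².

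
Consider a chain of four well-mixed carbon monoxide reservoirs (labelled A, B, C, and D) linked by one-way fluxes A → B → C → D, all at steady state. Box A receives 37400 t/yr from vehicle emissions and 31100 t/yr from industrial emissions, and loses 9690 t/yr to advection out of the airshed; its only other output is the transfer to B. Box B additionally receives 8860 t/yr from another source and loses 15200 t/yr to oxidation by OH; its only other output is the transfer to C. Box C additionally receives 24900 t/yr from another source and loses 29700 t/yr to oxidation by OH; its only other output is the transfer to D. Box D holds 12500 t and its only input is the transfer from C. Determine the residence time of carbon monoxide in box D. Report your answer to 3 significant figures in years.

0.262 yr

Box A: F(A→B) = (37400 + 31100) − 9690 = 58810 t/yr.
Box B: F(B→C) = (58810 + 8860) − 15200 = 52470 t/yr.
Box C: F(C→D) = (52470 + 24900) − 29700 = 47670 t/yr.
Box D throughput = its input = 47670 t/yr; τ = 12500 / 47670 = 0.2622 yr.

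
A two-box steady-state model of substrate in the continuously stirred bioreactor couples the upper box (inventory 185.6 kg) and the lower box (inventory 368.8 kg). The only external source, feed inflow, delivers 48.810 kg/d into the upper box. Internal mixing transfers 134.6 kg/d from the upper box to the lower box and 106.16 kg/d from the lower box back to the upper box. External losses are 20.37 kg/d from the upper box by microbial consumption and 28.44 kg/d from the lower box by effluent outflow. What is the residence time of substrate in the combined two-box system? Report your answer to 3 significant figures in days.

Residence time in the combined system uses the total inventory and the total *external* removal — internal exchanges between the two boxes cancel.
M_total = 185.6 + 368.8 = 554.40 kg.
ΣF_external_out = 20.37 + 28.44 = 48.810 kg/d.
τ = M_total / ΣF_ext = 554.40 / 48.810 = 11.36 d.

11.4 d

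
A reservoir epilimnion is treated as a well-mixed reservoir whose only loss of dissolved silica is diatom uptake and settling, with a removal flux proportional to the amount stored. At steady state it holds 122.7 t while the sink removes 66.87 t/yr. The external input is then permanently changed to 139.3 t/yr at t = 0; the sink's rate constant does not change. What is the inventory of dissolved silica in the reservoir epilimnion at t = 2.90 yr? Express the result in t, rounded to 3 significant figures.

228 t

The sink rate constant is k = F₀/M₀ = 66.87/122.7 = 0.5450 yr⁻¹.
Solving dM/dt = F₁ − kM with M(0) = M₀ gives M(t) = F₁/k + (M₀ − F₁/k)·e^(−kt).
F₁/k = 139.3/0.5450 = 255.60 t; kt = 0.5450 × 2.90 = 1.580, e^(−kt) = 0.2059.
M(2.90) = 255.60 + (122.7 − 255.60) × 0.2059 = 255.60 − 27.36 = 228.24 t.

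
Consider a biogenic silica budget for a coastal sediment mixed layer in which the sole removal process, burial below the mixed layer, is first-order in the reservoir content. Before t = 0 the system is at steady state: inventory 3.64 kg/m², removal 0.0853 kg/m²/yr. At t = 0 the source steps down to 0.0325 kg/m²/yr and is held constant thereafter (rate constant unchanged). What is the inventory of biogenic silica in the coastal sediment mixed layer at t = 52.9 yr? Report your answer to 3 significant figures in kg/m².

2.04 kg/m²

Residence time τ = M₀/F₀ = 42.67 yr. The eventual steady state is M_∞ = M₀·(F₁/F₀) = 3.64 × 0.0325/0.0853 = 1.3869 kg/m².
The anomaly ΔM(t) = M(t) − M_∞ decays as ΔM₀·e^(−t/τ) with ΔM₀ = 3.64 − 1.3869 = 2.253 kg/m².
At t = 52.9 yr, e^(−t/τ) = e^(−1.240) = 0.2895, so ΔM = 0.6522 kg/m² and M = 1.3869 + 0.6522 = 2.0391 kg/m².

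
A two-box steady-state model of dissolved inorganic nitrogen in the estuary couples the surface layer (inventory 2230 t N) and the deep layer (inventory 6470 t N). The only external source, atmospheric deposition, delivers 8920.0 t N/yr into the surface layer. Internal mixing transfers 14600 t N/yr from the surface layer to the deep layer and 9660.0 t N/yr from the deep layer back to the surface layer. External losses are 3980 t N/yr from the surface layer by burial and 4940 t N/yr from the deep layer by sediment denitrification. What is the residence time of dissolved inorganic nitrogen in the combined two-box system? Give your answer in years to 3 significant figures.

0.975 yr

Treat the two boxes together as one reservoir: the mixing fluxes between them are internal recycling, so τ = ΣM / Σ(external losses).
M_total = 2230 + 6470 = 8700.0 t N.
ΣF_external_out = 3980 + 4940 = 8920.0 t N/yr.
τ = M_total / ΣF_ext = 8700.0 / 8920.0 = 0.9753 yr.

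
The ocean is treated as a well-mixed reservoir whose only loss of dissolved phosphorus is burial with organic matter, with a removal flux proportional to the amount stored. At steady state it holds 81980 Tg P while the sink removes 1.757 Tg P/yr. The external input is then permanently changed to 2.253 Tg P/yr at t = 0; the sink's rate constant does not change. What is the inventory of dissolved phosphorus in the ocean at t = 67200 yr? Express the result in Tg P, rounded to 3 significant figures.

Residence time τ = M₀/F₀ = 46660 yr. The eventual steady state is M_∞ = M₀·(F₁/F₀) = 81980 × 2.253/1.757 = 105120 Tg P.
The anomaly ΔM(t) = M(t) − M_∞ decays as ΔM₀·e^(−t/τ) with ΔM₀ = 81980 − 105120 = −23140 Tg P.
At t = 67200 yr, e^(−t/τ) = e^(−1.440) = 0.2369, so ΔM = −5482 Tg P and M = 105120 − 5482 = 99641 Tg P.

99600 Tg P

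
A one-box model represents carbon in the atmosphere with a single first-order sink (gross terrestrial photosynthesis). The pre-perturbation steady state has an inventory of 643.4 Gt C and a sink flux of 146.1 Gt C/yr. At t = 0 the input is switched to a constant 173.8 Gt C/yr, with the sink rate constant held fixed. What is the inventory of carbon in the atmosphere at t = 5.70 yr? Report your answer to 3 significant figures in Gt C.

732 Gt C

τ = M₀/F₀ = 643.4/146.1 = 4.404 yr; rate constant k = 1/τ.
New steady state M_∞ = F₁/k = F₁·τ = 173.8 × 4.404 = 765.39 Gt C.
M(t) = M_∞ + (M₀ − M_∞)·e^(−t/τ); t/τ = 5.70/4.404 = 1.294, so e^(−t/τ) = 0.2741.
M(t) = 765.39 − 122.0 × 0.2741 = 731.95 Gt C.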